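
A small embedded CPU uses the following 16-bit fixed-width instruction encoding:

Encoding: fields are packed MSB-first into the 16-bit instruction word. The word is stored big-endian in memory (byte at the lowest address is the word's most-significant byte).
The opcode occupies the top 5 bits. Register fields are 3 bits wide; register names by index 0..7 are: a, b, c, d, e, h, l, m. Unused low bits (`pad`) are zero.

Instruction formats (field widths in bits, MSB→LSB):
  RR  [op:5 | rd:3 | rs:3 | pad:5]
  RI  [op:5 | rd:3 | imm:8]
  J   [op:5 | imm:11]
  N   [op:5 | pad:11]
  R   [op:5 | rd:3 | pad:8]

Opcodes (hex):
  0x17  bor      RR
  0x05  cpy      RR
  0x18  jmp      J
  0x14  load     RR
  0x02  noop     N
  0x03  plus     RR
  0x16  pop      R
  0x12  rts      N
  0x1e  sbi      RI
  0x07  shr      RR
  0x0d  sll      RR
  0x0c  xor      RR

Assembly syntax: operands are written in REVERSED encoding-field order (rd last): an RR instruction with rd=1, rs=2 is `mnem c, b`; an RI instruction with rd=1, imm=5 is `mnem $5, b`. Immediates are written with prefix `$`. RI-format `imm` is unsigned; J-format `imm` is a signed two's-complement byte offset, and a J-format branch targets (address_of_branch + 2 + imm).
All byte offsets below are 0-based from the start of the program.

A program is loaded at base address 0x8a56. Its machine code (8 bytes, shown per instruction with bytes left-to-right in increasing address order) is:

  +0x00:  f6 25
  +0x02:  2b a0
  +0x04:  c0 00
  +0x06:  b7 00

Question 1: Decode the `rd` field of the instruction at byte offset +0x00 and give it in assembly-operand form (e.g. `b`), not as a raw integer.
[00] f6 25 → 0xf625
  top 5b → 0x1e → sbi [RI]
  [10:8] rd=6 = l
  [7:0] imm=37 = $37

l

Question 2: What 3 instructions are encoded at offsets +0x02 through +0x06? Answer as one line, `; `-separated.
cpy h, d; jmp $0; pop m

[02] 2b a0 → 0x2ba0
  opcode bits[15:11]=0x5: cpy/RR
  rd@[10:8]=0x3 ⇒ d
  rs@[7:5]=0x5 ⇒ h
[04] c0 00 → 0xc000
  opcode bits[15:11]=0x18: jmp/J
  imm@[10:0]=0x0 ⇒ $0
[06] b7 00 → 0xb700
  opcode bits[15:11]=0x16: pop/R
  rd@[10:8]=0x7 ⇒ m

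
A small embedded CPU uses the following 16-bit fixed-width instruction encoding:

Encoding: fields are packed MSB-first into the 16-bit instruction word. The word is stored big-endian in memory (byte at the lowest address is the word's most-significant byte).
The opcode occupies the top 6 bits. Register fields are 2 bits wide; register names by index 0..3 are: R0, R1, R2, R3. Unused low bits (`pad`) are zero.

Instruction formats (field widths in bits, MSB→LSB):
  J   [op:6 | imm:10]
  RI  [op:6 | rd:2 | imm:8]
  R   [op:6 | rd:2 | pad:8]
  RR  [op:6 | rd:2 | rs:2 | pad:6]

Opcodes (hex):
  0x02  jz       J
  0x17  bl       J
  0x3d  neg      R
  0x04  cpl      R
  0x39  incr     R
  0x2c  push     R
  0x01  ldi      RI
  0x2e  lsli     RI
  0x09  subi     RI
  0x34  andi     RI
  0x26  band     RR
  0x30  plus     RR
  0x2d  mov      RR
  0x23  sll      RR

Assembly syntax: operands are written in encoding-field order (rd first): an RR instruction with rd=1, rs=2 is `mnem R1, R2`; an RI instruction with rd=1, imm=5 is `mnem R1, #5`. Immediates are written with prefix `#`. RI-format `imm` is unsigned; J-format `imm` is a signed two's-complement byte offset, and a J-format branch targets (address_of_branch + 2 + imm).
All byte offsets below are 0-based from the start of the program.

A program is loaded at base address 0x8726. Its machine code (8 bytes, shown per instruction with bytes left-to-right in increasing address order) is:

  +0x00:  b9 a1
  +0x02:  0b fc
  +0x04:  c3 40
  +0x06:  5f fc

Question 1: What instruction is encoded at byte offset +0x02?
@+02  big-endian(0b fc) = 0x0bfc
  top 6b → 0x2 → jz [J]
  imm: (w>>0)&0x3ff=0x3fc (s10→-4) → #-4

jz #-4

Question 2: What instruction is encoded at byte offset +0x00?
@+00  big-endian(b9 a1) = 0xb9a1
  opcode bits[15:10]=0x2e: lsli/RI
  rd@[9:8]=0x1 ⇒ R1
  imm@[7:0]=0xa1 ⇒ #161

lsli R1, #161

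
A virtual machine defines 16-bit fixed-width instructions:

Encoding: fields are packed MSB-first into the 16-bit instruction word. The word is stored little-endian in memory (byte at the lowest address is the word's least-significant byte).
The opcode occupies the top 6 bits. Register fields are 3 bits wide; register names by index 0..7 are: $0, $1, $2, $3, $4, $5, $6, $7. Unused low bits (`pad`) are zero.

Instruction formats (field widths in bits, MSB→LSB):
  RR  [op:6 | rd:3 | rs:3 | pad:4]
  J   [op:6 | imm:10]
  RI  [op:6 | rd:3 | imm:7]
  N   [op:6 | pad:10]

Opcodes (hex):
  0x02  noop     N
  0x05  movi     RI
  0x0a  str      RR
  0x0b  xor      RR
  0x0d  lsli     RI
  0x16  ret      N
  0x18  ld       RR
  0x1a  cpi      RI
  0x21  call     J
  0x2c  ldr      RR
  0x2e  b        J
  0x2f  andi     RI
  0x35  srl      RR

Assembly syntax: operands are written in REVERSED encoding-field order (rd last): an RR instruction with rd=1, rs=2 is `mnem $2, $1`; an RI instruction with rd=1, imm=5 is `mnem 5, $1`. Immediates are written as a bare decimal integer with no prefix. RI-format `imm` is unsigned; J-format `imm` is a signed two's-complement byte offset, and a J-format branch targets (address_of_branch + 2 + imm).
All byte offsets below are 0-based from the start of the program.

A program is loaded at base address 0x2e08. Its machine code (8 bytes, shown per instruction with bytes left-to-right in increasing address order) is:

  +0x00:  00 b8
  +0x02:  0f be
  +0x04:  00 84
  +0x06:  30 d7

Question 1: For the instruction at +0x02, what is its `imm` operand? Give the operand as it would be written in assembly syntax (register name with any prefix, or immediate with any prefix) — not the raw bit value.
15

[02] 0f be → 0xbe0f
  op=0xbe0f>>10=0x2f ⇒ andi (RI)
  [9:7] rd=4 = $4
  [6:0] imm=15 = 15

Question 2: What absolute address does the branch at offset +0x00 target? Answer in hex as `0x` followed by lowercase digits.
[00] 00 b8 → 0xb800
  op=0xb800>>10=0x2e ⇒ b (J)
  imm: (w>>0)&0x3ff=0x0 → 0
  target = base 0x2e08 + off 0x00 + 2 + imm 0 = 0x2e0a

0x2e0a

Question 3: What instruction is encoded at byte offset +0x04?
off 0x04: read 00 84 as little → 0x8400
  op=0x8400>>10=0x21 ⇒ call (J)
  imm: (w>>0)&0x3ff=0x0 → 0

call 0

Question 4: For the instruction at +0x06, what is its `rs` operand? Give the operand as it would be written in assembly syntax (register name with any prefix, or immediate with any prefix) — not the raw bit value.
$3

+0x06: 30 d7 ⇒ word 0xd730 (little)
  op=0xd730>>10=0x35 ⇒ srl (RR)
  rd@[9:7]=0x6 ⇒ $6
  rs@[6:4]=0x3 ⇒ $3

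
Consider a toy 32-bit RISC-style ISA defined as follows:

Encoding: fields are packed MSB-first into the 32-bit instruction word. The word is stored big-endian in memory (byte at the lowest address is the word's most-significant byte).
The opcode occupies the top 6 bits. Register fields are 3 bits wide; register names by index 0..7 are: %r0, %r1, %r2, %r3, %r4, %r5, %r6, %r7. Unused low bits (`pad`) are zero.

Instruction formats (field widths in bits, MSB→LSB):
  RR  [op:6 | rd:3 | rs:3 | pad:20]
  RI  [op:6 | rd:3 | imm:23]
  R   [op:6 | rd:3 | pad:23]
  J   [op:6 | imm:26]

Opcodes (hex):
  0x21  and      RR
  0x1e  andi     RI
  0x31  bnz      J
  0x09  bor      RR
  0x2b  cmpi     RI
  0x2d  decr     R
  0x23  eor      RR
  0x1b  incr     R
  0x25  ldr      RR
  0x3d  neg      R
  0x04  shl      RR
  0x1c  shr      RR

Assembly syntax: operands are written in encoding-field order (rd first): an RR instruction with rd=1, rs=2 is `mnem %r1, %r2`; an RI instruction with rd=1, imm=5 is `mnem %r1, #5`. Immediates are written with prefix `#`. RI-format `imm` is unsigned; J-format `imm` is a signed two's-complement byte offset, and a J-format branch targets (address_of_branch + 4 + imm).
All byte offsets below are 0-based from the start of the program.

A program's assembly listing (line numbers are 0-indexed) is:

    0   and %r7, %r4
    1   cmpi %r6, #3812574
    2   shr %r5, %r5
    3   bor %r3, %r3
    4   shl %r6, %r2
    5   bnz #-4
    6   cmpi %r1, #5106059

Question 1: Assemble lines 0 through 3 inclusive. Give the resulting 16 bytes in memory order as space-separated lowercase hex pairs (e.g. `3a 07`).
87 c0 00 00 af 3a 2c de 72 d0 00 00 25 b0 00 00

0. and fields op=0x21:6|rd=7:3|rs=4:3|pad=0:20 → word 87c00000h → 87 c0 00 00
1. cmpi fields op=0x2b:6|rd=6:3|imm=3812574:23 → word af3a2cdeh → af 3a 2c de
2. shr fields op=0x1c:6|rd=5:3|rs=5:3|pad=0:20 → word 72d00000h → 72 d0 00 00
3. bor fields op=0x9:6|rd=3:3|rs=3:3|pad=0:20 → word 25b00000h → 25 b0 00 00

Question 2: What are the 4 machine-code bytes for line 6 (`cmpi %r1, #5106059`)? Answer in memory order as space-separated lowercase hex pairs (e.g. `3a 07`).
6. cmpi fields op=0x2b:6|rd=1:3|imm=5106059:23 → word accde98bh → ac cd e9 8b

ac cd e9 8b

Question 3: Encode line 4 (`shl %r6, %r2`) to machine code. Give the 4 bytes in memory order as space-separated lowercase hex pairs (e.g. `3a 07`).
line 4 (shl): pack op=0x4:6|rd=6:3|rs=2:3|pad=0:20 = 0x13200000; big→ 13 20 00 00

13 20 00 00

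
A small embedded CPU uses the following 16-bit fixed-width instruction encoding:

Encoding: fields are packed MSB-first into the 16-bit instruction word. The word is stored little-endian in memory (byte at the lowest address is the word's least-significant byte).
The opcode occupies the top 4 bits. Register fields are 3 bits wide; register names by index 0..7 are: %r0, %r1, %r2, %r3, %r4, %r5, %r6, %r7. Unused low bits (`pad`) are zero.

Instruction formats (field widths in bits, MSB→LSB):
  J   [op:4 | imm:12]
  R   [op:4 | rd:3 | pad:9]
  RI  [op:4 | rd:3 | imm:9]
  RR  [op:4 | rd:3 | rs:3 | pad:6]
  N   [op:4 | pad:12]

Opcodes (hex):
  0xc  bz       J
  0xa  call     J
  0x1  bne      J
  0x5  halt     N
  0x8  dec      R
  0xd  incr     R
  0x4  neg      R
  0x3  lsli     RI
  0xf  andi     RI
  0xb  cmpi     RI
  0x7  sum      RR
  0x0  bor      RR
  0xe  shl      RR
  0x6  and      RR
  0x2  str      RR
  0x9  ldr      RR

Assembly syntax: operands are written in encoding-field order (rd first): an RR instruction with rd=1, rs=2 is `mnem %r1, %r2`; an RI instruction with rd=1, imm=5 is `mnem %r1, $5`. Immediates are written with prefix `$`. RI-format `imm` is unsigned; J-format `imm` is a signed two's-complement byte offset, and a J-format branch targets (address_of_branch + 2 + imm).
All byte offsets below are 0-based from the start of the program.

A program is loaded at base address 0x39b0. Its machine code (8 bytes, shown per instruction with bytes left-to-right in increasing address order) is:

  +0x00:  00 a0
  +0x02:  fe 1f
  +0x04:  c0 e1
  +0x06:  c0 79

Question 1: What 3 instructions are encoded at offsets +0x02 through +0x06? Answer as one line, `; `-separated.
[02] fe 1f → 0x1ffe
  top 4b → 0x1 → bne [J]
  imm: (w>>0)&0xfff=0xffe (s12→-2) → $-2
[04] c0 e1 → 0xe1c0
  top 4b → 0xe → shl [RR]
  rd: (w>>9)&0x7=0x0 → %r0
  rs: (w>>6)&0x7=0x7 → %r7
[06] c0 79 → 0x79c0
  top 4b → 0x7 → sum [RR]
  rd: (w>>9)&0x7=0x4 → %r4
  rs: (w>>6)&0x7=0x7 → %r7

bne $-2; shl %r0, %r7; sum %r4, %r7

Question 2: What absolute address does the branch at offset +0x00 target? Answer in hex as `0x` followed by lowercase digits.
0x39b2

off 0x00: read 00 a0 as little → 0xa000
  opcode bits[15:12]=0xa: call/J
  imm@[11:0]=0x0 ⇒ $0
  target = base 0x39b0 + off 0x00 + 2 + imm 0 = 0x39b2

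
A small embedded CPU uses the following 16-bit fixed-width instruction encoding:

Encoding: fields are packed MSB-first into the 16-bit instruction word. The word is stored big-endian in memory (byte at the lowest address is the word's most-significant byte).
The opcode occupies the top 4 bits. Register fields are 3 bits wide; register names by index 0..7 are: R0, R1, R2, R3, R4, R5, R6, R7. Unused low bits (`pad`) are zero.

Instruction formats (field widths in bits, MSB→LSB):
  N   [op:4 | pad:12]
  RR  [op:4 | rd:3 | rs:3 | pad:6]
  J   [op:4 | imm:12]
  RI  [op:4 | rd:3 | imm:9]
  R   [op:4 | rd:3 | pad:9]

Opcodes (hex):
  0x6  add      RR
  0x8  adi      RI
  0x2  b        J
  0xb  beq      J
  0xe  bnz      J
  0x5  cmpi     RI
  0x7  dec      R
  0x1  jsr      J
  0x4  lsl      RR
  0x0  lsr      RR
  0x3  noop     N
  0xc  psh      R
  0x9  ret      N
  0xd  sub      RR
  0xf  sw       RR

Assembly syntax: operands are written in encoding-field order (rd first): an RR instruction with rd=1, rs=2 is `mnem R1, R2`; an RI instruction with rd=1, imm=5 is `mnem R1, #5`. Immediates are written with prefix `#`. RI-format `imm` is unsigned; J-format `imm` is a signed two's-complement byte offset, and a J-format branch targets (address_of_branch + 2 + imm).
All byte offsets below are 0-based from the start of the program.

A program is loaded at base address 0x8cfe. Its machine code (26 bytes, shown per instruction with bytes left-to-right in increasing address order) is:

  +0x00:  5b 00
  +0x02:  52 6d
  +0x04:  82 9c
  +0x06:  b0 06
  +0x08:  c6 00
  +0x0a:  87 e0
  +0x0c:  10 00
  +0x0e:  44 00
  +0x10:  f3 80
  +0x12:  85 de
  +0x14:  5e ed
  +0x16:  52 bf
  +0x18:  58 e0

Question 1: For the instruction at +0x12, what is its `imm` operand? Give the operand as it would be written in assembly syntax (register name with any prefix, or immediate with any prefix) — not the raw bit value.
#478

@+12  big-endian(85 de) = 0x85de
  opcode bits[15:12]=0x8: adi/RI
  rd: (w>>9)&0x7=0x2 → R2
  imm: (w>>0)&0x1ff=0x1de → #478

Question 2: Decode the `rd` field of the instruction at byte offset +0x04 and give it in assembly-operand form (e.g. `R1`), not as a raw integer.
R1

+0x04: 82 9c ⇒ word 0x829c (big)
  top 4b → 0x8 → adi [RI]
  rd: (w>>9)&0x7=0x1 → R1
  imm: (w>>0)&0x1ff=0x9c → #156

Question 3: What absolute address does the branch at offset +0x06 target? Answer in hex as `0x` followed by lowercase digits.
0x8d0c

[06] b0 06 → 0xb006
  top 4b → 0xb → beq [J]
  imm: (w>>0)&0xfff=0x6 → #6
  target = base 0x8cfe + off 0x06 + 2 + imm 6 = 0x8d0c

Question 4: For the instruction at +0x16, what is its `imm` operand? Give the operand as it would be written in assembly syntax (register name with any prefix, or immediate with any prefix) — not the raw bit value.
#191

[16] 52 bf → 0x52bf
  op=0x52bf>>12=0x5 ⇒ cmpi (RI)
  rd: (w>>9)&0x7=0x1 → R1
  imm: (w>>0)&0x1ff=0xbf → #191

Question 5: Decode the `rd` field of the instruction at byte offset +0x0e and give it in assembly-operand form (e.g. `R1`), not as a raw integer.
R2

[0e] 44 00 → 0x4400
  top 4b → 0x4 → lsl [RR]
  rd: (w>>9)&0x7=0x2 → R2
  rs: (w>>6)&0x7=0x0 → R0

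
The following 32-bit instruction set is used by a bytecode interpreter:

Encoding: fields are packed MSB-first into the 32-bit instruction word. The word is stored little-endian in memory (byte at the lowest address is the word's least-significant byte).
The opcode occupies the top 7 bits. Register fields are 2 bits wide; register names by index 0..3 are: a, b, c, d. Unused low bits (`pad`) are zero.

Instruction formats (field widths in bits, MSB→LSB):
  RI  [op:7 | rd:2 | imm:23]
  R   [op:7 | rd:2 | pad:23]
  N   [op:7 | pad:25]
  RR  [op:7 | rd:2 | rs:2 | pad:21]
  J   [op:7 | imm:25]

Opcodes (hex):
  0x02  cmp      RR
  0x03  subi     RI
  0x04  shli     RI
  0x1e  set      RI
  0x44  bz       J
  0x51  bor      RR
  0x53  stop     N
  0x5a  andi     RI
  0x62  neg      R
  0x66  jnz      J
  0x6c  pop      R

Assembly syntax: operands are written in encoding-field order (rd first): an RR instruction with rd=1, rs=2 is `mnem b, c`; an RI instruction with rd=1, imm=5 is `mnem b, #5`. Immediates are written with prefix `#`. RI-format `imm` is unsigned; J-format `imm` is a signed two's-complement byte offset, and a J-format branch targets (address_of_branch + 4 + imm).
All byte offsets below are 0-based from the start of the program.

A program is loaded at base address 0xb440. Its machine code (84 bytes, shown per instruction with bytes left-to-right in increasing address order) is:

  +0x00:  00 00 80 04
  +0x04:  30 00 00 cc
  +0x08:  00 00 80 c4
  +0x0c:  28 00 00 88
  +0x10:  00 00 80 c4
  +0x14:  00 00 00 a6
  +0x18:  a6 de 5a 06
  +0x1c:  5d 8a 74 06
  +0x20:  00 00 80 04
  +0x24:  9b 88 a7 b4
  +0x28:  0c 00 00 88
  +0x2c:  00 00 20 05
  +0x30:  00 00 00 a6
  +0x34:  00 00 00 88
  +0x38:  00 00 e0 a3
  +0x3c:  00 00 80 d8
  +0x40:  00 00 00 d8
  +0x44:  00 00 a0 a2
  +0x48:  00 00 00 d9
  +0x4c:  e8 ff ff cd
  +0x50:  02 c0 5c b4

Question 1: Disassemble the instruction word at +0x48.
pop c

@+48  little-endian(00 00 00 d9) = 0xd9000000
  opcode bits[31:25]=0x6c: pop/R
  rd@[24:23]=0x2 ⇒ c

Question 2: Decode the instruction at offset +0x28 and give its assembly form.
bz #12

off 0x28: read 0c 00 00 88 as little → 0x8800000c
  opcode bits[31:25]=0x44: bz/J
  imm: (w>>0)&0x1ffffff=0xc → #12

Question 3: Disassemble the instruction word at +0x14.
stop

off 0x14: read 00 00 00 a6 as little → 0xa6000000
  top 7b → 0x53 → stop [N]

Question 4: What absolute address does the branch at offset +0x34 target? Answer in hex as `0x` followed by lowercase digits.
+0x34: 00 00 00 88 ⇒ word 0x88000000 (little)
  op=0x88000000>>25=0x44 ⇒ bz (J)
  imm: (w>>0)&0x1ffffff=0x0 → #0
  target = base 0xb440 + off 0x34 + 4 + imm 0 = 0xb478

0xb478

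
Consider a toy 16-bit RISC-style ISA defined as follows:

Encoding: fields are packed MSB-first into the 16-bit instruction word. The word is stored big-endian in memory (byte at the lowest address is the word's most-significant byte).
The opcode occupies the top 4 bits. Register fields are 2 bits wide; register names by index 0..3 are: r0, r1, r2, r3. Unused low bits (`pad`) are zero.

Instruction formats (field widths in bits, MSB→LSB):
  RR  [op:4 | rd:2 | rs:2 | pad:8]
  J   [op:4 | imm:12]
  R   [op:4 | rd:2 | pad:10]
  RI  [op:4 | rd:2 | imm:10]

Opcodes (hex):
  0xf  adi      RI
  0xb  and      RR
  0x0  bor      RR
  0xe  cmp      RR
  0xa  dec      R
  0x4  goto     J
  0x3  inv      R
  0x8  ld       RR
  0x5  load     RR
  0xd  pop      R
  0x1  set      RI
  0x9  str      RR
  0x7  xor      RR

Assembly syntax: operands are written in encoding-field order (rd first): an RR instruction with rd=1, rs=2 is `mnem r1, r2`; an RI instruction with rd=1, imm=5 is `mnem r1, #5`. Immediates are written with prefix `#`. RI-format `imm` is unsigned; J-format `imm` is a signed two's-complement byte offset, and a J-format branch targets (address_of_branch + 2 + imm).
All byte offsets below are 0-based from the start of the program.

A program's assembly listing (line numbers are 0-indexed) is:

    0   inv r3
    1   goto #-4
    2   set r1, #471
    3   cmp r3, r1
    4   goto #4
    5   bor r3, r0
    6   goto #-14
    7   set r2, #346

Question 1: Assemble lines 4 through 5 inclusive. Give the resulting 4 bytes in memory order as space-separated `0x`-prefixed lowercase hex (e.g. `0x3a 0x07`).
L4: goto op=0x4:4|imm=4:12 ⇒ 0x4004 ⇒ big 40 04
L5: bor op=0x0:4|rd=3:2|rs=0:2|pad=0:8 ⇒ 0x0c00 ⇒ big 0c 00

0x40 0x04 0x0c 0x00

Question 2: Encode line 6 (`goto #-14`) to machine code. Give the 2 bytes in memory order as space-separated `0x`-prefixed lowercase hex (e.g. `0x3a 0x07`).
L6: goto op=0x4:4|imm=-14:12 ⇒ 0x4ff2 ⇒ big 4f f2

0x4f 0xf2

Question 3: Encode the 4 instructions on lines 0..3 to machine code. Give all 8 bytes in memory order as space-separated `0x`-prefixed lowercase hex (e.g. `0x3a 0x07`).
0. inv fields op=0x3:4|rd=3:2|pad=0:10 → word 3c00h → 3c 00
1. goto fields op=0x4:4|imm=-4:12 → word 4ffch → 4f fc
2. set fields op=0x1:4|rd=1:2|imm=471:10 → word 15d7h → 15 d7
3. cmp fields op=0xe:4|rd=3:2|rs=1:2|pad=0:8 → word ed00h → ed 00

0x3c 0x00 0x4f 0xfc 0x15 0xd7 0xed 0x00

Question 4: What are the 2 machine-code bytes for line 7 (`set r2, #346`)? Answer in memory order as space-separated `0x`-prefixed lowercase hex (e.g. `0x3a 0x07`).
line 7 (set): pack op=0x1:4|rd=2:2|imm=346:10 = 0x195a; big→ 19 5a

0x19 0x5a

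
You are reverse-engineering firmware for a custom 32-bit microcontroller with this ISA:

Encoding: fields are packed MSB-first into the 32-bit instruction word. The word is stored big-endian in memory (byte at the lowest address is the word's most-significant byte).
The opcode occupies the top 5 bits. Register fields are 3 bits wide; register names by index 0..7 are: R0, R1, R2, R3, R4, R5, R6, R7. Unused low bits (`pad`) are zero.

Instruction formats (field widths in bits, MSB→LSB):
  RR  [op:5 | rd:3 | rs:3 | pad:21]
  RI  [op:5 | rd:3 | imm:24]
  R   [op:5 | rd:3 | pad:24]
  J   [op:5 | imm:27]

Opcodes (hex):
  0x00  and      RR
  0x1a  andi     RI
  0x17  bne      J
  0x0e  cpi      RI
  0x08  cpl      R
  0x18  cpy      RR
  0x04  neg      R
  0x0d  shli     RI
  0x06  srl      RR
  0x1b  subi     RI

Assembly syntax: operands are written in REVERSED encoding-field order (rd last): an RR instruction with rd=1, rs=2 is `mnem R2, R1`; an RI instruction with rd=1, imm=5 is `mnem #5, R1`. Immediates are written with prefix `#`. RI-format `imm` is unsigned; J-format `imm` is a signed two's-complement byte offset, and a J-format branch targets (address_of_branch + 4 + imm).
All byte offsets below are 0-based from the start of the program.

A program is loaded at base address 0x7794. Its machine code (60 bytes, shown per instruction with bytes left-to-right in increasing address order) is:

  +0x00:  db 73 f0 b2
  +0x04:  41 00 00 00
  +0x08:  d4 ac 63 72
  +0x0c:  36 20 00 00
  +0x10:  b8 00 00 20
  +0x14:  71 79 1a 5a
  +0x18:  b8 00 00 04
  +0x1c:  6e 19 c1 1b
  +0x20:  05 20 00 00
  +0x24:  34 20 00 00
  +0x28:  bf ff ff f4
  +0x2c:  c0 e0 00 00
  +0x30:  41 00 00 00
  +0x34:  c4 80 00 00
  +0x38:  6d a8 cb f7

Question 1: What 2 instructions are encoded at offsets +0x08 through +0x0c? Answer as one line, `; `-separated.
andi #11297650, R4; srl R1, R6

[08] d4 ac 63 72 → 0xd4ac6372
  top 5b → 0x1a → andi [RI]
  [26:24] rd=4 = R4
  [23:0] imm=11297650 = #11297650
[0c] 36 20 00 00 → 0x36200000
  top 5b → 0x6 → srl [RR]
  [26:24] rd=6 = R6
  [23:21] rs=1 = R1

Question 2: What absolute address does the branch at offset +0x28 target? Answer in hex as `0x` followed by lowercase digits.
@+28  big-endian(bf ff ff f4) = 0xbffffff4
  opcode bits[31:27]=0x17: bne/J
  imm: (w>>0)&0x7ffffff=0x7fffff4 (s27→-12) → #-12
  target = base 0x7794 + off 0x28 + 4 + imm -12 = 0x77b4

0x77b4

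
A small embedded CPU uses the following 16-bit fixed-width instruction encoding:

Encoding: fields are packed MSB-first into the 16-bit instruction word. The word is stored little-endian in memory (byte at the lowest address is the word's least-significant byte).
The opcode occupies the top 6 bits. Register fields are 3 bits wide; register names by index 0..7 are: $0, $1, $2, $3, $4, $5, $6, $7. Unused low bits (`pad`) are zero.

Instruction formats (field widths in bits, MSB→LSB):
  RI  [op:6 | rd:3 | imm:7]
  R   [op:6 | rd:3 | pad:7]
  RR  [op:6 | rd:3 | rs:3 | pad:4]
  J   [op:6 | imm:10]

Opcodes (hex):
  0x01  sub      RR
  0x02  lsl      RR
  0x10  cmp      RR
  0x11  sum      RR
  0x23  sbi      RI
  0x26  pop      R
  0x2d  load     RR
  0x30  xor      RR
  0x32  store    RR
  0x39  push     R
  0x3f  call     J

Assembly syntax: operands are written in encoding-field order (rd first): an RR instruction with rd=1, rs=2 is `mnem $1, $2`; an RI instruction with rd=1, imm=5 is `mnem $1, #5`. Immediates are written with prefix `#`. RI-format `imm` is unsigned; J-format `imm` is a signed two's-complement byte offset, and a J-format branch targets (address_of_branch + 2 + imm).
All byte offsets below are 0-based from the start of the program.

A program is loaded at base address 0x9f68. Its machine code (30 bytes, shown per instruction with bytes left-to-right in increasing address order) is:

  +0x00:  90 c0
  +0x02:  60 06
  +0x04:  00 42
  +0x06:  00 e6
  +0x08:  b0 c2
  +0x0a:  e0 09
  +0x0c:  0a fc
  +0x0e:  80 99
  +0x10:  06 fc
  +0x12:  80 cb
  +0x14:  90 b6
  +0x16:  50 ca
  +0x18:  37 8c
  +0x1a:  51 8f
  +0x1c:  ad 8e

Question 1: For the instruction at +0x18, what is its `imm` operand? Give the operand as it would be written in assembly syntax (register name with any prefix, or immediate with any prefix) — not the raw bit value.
#55

off 0x18: read 37 8c as little → 0x8c37
  top 6b → 0x23 → sbi [RI]
  [9:7] rd=0 = $0
  [6:0] imm=55 = #55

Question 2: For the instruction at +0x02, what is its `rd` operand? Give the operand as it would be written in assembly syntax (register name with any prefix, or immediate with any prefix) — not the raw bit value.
$4

@+02  little-endian(60 06) = 0x0660
  opcode bits[15:10]=0x1: sub/RR
  rd@[9:7]=0x4 ⇒ $4
  rs@[6:4]=0x6 ⇒ $6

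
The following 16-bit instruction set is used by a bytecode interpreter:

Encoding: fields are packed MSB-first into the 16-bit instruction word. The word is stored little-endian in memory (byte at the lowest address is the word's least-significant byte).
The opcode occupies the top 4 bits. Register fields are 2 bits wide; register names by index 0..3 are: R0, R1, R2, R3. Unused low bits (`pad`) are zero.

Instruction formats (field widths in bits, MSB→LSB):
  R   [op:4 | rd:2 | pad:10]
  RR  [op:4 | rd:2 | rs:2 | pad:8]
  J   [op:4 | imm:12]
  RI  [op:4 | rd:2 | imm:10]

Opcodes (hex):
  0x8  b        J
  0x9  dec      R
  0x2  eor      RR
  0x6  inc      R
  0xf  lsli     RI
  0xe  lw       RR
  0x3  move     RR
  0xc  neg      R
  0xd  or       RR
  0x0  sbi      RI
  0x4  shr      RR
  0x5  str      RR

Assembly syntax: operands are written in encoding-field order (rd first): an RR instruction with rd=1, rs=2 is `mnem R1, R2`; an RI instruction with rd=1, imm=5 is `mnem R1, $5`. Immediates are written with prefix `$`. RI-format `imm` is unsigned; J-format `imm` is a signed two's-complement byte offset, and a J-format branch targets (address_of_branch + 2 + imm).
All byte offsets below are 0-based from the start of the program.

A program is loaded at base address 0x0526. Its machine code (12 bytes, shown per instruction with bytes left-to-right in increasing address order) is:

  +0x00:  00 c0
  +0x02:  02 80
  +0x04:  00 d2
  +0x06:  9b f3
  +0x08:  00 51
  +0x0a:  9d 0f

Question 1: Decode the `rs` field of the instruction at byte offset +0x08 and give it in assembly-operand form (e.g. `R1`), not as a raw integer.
off 0x08: read 00 51 as little → 0x5100
  opcode bits[15:12]=0x5: str/RR
  rd@[11:10]=0x0 ⇒ R0
  rs@[9:8]=0x1 ⇒ R1

R1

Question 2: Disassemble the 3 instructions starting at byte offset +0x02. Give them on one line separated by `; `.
[02] 02 80 → 0x8002
  top 4b → 0x8 → b [J]
  imm: (w>>0)&0xfff=0x2 → $2
[04] 00 d2 → 0xd200
  top 4b → 0xd → or [RR]
  rd: (w>>10)&0x3=0x0 → R0
  rs: (w>>8)&0x3=0x2 → R2
[06] 9b f3 → 0xf39b
  top 4b → 0xf → lsli [RI]
  rd: (w>>10)&0x3=0x0 → R0
  imm: (w>>0)&0x3ff=0x39b → $923

b $2; or R0, R2; lsli R0, $923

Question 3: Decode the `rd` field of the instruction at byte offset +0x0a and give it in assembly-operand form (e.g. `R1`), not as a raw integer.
R3

[0a] 9d 0f → 0x0f9d
  opcode bits[15:12]=0x0: sbi/RI
  [11:10] rd=3 = R3
  [9:0] imm=925 = $925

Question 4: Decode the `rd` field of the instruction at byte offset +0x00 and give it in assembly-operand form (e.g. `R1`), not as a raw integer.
[00] 00 c0 → 0xc000
  op=0xc000>>12=0xc ⇒ neg (R)
  rd@[11:10]=0x0 ⇒ R0

R0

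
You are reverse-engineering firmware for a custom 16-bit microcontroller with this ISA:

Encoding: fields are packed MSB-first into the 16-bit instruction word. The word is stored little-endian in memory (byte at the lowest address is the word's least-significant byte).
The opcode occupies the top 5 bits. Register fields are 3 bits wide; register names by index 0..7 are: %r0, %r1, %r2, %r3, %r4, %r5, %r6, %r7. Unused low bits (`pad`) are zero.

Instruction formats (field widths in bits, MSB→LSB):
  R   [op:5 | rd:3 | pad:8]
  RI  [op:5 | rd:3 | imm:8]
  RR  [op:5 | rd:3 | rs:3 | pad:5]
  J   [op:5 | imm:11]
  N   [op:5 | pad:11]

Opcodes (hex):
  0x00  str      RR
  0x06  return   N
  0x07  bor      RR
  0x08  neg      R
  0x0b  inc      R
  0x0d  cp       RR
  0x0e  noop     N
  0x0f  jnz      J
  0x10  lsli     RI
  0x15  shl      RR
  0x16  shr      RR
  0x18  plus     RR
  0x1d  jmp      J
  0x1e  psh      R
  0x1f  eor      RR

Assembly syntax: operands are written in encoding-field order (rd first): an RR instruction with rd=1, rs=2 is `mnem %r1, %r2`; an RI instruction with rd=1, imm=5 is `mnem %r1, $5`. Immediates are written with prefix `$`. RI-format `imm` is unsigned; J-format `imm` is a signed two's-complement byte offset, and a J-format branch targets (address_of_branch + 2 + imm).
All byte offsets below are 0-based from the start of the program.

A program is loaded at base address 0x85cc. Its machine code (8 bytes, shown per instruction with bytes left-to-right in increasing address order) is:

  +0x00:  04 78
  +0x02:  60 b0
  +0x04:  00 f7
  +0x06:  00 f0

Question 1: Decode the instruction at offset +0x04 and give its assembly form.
psh %r7

@+04  little-endian(00 f7) = 0xf700
  op=0xf700>>11=0x1e ⇒ psh (R)
  [10:8] rd=7 = %r7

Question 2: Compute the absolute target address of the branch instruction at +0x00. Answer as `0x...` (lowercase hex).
0x85d2

[00] 04 78 → 0x7804
  top 5b → 0xf → jnz [J]
  [10:0] imm=4 = $4
  target = base 0x85cc + off 0x00 + 2 + imm 4 = 0x85d2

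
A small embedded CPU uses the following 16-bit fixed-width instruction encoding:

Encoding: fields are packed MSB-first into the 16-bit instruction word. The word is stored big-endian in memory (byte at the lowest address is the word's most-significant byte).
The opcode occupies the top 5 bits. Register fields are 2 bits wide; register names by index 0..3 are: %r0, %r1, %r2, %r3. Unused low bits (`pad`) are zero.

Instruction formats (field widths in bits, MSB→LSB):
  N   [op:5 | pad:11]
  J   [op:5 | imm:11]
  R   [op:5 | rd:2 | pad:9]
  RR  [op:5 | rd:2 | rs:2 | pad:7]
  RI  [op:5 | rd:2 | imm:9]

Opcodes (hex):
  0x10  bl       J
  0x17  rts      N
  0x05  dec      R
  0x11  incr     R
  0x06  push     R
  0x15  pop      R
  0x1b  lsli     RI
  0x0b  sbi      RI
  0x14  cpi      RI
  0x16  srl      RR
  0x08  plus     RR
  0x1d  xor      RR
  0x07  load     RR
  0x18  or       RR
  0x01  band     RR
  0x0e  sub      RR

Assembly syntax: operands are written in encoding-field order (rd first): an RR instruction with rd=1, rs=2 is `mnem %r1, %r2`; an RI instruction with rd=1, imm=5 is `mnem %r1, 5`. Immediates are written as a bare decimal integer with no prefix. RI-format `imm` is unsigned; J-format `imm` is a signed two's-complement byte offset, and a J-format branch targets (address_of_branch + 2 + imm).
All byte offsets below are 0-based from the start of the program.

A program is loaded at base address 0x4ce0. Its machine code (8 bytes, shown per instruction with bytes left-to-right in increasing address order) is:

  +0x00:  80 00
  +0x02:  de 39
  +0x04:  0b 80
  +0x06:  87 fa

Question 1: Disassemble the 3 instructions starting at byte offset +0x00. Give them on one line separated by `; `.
off 0x00: read 80 00 as big → 0x8000
  op=0x8000>>11=0x10 ⇒ bl (J)
  [10:0] imm=0 = 0
off 0x02: read de 39 as big → 0xde39
  op=0xde39>>11=0x1b ⇒ lsli (RI)
  [10:9] rd=3 = %r3
  [8:0] imm=57 = 57
off 0x04: read 0b 80 as big → 0x0b80
  op=0x0b80>>11=0x1 ⇒ band (RR)
  [10:9] rd=1 = %r1
  [8:7] rs=3 = %r3

bl 0; lsli %r3, 57; band %r1, %r3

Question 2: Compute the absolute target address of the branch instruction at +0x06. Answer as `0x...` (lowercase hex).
0x4ce2

+0x06: 87 fa ⇒ word 0x87fa (big)
  op=0x87fa>>11=0x10 ⇒ bl (J)
  imm: (w>>0)&0x7ff=0x7fa (s11→-6) → -6
  target = base 0x4ce0 + off 0x06 + 2 + imm -6 = 0x4ce2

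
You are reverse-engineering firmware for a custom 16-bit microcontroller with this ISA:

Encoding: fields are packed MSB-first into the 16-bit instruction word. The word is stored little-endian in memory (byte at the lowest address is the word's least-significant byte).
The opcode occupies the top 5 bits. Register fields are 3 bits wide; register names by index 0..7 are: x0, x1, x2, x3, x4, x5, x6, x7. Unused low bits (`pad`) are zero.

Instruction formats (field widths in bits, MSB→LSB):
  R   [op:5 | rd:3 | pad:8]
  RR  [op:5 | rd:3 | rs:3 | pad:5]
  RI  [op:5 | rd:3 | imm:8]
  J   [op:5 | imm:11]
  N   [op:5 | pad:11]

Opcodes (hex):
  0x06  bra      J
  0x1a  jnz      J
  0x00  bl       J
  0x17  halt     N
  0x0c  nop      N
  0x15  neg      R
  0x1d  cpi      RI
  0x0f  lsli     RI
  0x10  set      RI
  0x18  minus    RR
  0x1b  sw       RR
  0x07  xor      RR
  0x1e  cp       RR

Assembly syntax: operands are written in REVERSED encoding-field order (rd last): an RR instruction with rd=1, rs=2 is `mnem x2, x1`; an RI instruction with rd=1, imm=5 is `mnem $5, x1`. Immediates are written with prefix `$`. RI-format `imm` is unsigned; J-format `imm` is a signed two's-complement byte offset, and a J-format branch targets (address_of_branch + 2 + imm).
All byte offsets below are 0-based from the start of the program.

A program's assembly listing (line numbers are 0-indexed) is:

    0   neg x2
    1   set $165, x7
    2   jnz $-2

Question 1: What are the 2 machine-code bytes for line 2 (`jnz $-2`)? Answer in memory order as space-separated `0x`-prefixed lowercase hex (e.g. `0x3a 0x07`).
2. jnz fields op=0x1a:5|imm=-2:11 → word d7feh → fe d7

0xfe 0xd7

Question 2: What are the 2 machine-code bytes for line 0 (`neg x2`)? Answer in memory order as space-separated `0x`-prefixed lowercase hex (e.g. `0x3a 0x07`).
0x00 0xaa

L0: neg op=0x15:5|rd=2:3|pad=0:8 ⇒ 0xaa00 ⇒ little 00 aa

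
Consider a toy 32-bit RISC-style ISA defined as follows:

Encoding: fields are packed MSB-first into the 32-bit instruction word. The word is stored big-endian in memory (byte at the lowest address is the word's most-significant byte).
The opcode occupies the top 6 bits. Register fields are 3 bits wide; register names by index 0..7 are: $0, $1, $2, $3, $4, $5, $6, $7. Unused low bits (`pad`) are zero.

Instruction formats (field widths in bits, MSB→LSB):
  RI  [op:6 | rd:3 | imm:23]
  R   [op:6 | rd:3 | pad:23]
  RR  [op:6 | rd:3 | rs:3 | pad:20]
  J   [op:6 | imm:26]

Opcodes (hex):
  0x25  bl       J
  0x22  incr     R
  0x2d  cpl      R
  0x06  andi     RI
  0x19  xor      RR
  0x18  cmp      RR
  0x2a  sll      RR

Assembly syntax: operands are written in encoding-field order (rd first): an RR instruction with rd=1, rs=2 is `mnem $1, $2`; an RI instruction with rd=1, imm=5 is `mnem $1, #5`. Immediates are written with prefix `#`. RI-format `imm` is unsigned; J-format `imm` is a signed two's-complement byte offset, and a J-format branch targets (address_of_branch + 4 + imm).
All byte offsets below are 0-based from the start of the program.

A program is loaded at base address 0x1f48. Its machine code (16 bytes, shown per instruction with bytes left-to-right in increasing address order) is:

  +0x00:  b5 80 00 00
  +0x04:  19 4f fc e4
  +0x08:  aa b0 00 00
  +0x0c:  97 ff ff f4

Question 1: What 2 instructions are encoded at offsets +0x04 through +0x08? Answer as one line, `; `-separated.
andi $2, #5242084; sll $5, $3

off 0x04: read 19 4f fc e4 as big → 0x194ffce4
  opcode bits[31:26]=0x6: andi/RI
  rd@[25:23]=0x2 ⇒ $2
  imm@[22:0]=0x4ffce4 ⇒ #5242084
off 0x08: read aa b0 00 00 as big → 0xaab00000
  opcode bits[31:26]=0x2a: sll/RR
  rd@[25:23]=0x5 ⇒ $5
  rs@[22:20]=0x3 ⇒ $3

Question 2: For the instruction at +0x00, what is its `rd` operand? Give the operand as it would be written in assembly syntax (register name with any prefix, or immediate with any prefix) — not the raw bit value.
$3

+0x00: b5 80 00 00 ⇒ word 0xb5800000 (big)
  op=0xb5800000>>26=0x2d ⇒ cpl (R)
  [25:23] rd=3 = $3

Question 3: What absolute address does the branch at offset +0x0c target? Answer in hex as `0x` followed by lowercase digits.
+0x0c: 97 ff ff f4 ⇒ word 0x97fffff4 (big)
  op=0x97fffff4>>26=0x25 ⇒ bl (J)
  imm@[25:0]=0x3fffff4 (s26→-12) ⇒ #-12
  target = base 0x1f48 + off 0x0c + 4 + imm -12 = 0x1f4c

0x1f4c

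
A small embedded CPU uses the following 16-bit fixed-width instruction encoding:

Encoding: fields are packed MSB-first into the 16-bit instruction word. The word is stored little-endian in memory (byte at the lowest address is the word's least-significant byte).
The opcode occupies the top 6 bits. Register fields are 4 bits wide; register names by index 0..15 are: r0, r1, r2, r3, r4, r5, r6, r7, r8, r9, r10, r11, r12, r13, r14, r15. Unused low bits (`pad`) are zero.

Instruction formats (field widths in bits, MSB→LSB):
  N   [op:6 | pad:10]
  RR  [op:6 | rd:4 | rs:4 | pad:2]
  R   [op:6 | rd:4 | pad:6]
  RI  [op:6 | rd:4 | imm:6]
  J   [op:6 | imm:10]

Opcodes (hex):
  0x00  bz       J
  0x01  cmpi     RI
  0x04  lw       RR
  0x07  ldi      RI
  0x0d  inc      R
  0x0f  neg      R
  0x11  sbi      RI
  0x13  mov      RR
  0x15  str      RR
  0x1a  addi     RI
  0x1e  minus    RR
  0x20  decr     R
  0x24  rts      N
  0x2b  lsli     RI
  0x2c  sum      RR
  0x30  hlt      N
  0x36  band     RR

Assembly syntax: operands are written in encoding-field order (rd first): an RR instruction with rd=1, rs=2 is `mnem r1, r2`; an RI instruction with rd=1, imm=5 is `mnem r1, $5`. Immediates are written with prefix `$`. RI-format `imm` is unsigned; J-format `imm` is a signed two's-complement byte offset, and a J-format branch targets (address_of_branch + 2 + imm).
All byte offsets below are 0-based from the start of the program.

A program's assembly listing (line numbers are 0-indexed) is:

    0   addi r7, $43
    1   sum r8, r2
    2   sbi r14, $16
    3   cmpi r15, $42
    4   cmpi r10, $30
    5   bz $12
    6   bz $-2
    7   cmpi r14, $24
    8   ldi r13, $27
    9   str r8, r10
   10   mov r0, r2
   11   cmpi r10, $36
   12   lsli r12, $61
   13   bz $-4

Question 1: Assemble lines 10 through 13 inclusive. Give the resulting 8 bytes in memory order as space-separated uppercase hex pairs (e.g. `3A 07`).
08 4C A4 06 3D AF FC 03

line 10 (mov): pack op=0x13:6|rd=0:4|rs=2:4|pad=0:2 = 0x4c08; little→ 08 4c
line 11 (cmpi): pack op=0x1:6|rd=10:4|imm=36:6 = 0x06a4; little→ a4 06
line 12 (lsli): pack op=0x2b:6|rd=12:4|imm=61:6 = 0xaf3d; little→ 3d af
line 13 (bz): pack op=0x0:6|imm=-4:10 = 0x03fc; little→ fc 03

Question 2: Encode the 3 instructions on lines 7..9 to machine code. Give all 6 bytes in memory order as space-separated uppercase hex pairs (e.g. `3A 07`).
98 07 5B 1F 28 56

line 7 (cmpi): pack op=0x1:6|rd=14:4|imm=24:6 = 0x0798; little→ 98 07
line 8 (ldi): pack op=0x7:6|rd=13:4|imm=27:6 = 0x1f5b; little→ 5b 1f
line 9 (str): pack op=0x15:6|rd=8:4|rs=10:4|pad=0:2 = 0x5628; little→ 28 56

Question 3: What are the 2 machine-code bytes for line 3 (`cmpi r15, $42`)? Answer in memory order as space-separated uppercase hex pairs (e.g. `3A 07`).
3. cmpi fields op=0x1:6|rd=15:4|imm=42:6 → word 07eah → ea 07

EA 07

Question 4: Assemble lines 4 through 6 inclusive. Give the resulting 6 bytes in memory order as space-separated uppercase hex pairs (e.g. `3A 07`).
9E 06 0C 00 FE 03

L4: cmpi op=0x1:6|rd=10:4|imm=30:6 ⇒ 0x069e ⇒ little 9e 06
L5: bz op=0x0:6|imm=12:10 ⇒ 0x000c ⇒ little 0c 00
L6: bz op=0x0:6|imm=-2:10 ⇒ 0x03fe ⇒ little fe 03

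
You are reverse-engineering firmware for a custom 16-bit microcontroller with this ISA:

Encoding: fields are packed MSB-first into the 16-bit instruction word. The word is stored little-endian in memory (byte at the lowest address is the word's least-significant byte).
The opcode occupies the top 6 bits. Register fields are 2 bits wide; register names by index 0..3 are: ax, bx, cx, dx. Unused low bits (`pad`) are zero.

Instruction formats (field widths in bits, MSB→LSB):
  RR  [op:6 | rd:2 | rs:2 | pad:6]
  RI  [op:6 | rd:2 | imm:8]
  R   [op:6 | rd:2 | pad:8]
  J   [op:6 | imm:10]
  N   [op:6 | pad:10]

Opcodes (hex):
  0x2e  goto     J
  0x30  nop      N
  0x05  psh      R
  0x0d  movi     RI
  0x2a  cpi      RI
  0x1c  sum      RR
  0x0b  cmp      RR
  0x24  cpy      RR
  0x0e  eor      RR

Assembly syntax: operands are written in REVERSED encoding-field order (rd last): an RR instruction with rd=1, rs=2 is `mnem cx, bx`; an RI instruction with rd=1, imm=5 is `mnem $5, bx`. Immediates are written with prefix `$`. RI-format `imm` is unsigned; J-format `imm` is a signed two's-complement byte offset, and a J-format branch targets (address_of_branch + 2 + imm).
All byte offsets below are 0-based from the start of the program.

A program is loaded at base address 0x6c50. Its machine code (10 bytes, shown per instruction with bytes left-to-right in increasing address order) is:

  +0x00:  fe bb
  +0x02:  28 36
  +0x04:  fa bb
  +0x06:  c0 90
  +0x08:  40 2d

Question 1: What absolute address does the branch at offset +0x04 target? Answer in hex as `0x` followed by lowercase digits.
+0x04: fa bb ⇒ word 0xbbfa (little)
  top 6b → 0x2e → goto [J]
  imm: (w>>0)&0x3ff=0x3fa (s10→-6) → $-6
  target = base 0x6c50 + off 0x04 + 2 + imm -6 = 0x6c50

0x6c50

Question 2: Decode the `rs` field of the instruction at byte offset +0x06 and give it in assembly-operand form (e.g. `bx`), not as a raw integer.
off 0x06: read c0 90 as little → 0x90c0
  top 6b → 0x24 → cpy [RR]
  rd: (w>>8)&0x3=0x0 → ax
  rs: (w>>6)&0x3=0x3 → dx

dx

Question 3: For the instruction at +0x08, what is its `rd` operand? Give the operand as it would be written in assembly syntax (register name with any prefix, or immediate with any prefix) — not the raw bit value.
+0x08: 40 2d ⇒ word 0x2d40 (little)
  op=0x2d40>>10=0xb ⇒ cmp (RR)
  [9:8] rd=1 = bx
  [7:6] rs=1 = bx

bx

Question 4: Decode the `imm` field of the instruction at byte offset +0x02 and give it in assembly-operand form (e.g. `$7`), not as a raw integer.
+0x02: 28 36 ⇒ word 0x3628 (little)
  opcode bits[15:10]=0xd: movi/RI
  rd@[9:8]=0x2 ⇒ cx
  imm@[7:0]=0x28 ⇒ $40

$40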